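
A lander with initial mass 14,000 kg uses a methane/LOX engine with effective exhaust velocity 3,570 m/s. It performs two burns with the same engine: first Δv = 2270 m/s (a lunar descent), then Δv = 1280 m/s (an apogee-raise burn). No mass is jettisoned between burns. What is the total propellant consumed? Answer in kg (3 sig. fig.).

total propellant consumed ≈ 8820 kg

After the first burn: m = 14000 × exp(−2270/3570.0) = 14000 × 0.52948 = 7,412.72 kg.
After the second burn: m = 7,412.72 × exp(−1280/3570.0) = 7,412.72 × 0.69869 = 5,179.19 kg.
Total propellant = m₀ − m_final = 14000 − 5,179.19 = 8,820.81 kg.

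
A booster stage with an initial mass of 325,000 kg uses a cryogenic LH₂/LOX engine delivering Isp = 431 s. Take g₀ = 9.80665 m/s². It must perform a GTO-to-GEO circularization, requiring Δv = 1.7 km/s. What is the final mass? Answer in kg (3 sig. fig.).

final mass ≈ 217000 kg

v_e = Isp · g₀ = 431 × 9.80665 = 4226.7 m/s.
m₀/m_f = exp(Δv / v_e) = exp(1700 / 4226.7) = exp(0.4022) = 1.4951.
m_f = m₀ / 1.4951 = 325,000 / 1.4951 = 217,377 kg.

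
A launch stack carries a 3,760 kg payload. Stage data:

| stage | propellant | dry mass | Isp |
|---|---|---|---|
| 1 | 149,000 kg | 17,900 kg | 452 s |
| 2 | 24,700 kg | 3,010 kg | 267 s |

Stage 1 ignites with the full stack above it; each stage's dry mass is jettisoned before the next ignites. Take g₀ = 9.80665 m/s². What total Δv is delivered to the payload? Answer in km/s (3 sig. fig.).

Δv ≈ 10.2 km/s

Ignition mass of stage 1 = 149,000+17,900 + 24,700+3,010 + 3,760 = 198,370 kg.
Stage 1: m₀ = 198,370 kg, m_f = 198,370 − 149,000 = 49,370 kg; Δv = 452×9.80665×ln(4.018) = 4432.6×1.3908 ≈ 6165 m/s.
Stage 2: m₀ = 31,470 kg, m_f = 31,470 − 24,700 = 6,770 kg; Δv = 267×9.80665×ln(4.648) = 2618.4×1.5365 ≈ 4023 m/s.
Total Δv = 6165 + 4023 = 10188 m/s.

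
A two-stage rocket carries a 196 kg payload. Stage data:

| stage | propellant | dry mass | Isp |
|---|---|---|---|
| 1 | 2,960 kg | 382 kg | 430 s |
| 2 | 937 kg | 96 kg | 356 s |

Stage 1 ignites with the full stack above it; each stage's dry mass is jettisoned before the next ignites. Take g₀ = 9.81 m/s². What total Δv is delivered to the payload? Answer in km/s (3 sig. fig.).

Ignition mass of stage 1 = 2,960+382 + 937+96 + 196 = 4,571 kg.
Stage 1: m₀ = 4,571 kg, m_f = 4,571 − 2,960 = 1,611 kg; Δv = 430×9.81×ln(2.837) = 4218.3×1.0429 ≈ 4399 m/s.
Stage 2: m₀ = 1,229 kg, m_f = 1,229 − 937 = 292 kg; Δv = 356×9.81×ln(4.209) = 3492.4×1.4372 ≈ 5019 m/s.
Total Δv = 4399 + 5019 = 9418 m/s.

Δv ≈ 9.42 km/s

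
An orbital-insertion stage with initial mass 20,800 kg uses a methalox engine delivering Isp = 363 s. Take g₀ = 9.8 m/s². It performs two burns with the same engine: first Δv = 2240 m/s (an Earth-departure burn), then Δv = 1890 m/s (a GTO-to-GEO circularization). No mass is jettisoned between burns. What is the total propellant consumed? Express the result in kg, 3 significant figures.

total propellant consumed ≈ 14300 kg

v_e = Isp · g₀ = 363 × 9.8 = 3557.4 m/s.
After the first burn: m = 20800 × exp(−2240/3557.4) = 20800 × 0.53277 = 11,081.6 kg.
After the second burn: m = 11,081.6 × exp(−1890/3557.4) = 11,081.6 × 0.58785 = 6,514.32 kg.
Total propellant = m₀ − m_final = 20800 − 6,514.32 = 14,285.68 kg.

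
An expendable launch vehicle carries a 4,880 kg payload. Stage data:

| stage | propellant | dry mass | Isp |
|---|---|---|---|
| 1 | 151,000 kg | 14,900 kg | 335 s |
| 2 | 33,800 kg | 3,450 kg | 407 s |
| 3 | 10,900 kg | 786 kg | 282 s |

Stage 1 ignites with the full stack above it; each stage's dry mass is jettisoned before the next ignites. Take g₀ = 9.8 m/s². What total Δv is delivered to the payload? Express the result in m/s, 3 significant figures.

Δv ≈ 10700 m/s

Ignition mass of stage 1 = 151,000+14,900 + 33,800+3,450 + 10,900+786 + 4,880 = 219,716 kg.
Stage 1: m₀ = 219,716 kg, m_f = 219,716 − 151,000 = 68,716 kg; Δv = 335×9.8×ln(3.197) = 3283.0×1.1624 ≈ 3816 m/s.
Stage 2: m₀ = 53,816 kg, m_f = 53,816 − 33,800 = 20,016 kg; Δv = 407×9.8×ln(2.689) = 3988.6×0.9890 ≈ 3945 m/s.
Stage 3: m₀ = 16,566 kg, m_f = 16,566 − 10,900 = 5,666 kg; Δv = 282×9.8×ln(2.924) = 2763.6×1.0729 ≈ 2965 m/s.
Total Δv = 3816 + 3945 + 2965 = 10726 m/s.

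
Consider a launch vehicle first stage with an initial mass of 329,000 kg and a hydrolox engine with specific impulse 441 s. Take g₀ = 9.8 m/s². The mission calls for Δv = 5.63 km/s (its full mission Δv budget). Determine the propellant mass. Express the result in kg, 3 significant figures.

propellant mass ≈ 240000 kg

v_e = Isp · g₀ = 441 × 9.8 = 4321.8 m/s.
m₀/m_f = exp(Δv / v_e) = exp(5630 / 4321.8) = exp(1.3027) = 3.6792.
m_f = 329,000 / 3.6792 = 89,421.6 kg, so propellant = m₀ − m_f = 329,000 − 89,421.6 = 239,578.4 kg.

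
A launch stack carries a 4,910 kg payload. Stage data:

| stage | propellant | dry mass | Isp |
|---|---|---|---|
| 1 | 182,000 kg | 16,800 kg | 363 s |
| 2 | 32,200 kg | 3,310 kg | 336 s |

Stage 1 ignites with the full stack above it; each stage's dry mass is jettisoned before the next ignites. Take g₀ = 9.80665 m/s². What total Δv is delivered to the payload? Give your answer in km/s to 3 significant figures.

Ignition mass of stage 1 = 182,000+16,800 + 32,200+3,310 + 4,910 = 239,220 kg.
Stage 1: m₀ = 239,220 kg, m_f = 239,220 − 182,000 = 57,220 kg; Δv = 363×9.80665×ln(4.181) = 3559.8×1.4305 ≈ 5092 m/s.
Stage 2: m₀ = 40,420 kg, m_f = 40,420 − 32,200 = 8,220 kg; Δv = 336×9.80665×ln(4.917) = 3295.0×1.5928 ≈ 5248 m/s.
Total Δv = 5092 + 5248 = 10340 m/s.

Δv ≈ 10.3 km/s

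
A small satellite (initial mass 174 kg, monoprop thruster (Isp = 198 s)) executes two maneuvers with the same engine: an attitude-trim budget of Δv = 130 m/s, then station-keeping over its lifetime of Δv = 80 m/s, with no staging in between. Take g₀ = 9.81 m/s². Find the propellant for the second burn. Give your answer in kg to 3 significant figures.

v_e = Isp · g₀ = 198 × 9.81 = 1942.4 m/s.
After the first burn: m = 174 × exp(−130/1942.4) = 174 × 0.93526 = 162.735 kg.
After the second burn: m = 162.735 × exp(−80/1942.4) = 162.735 × 0.95965 = 156.169 kg.
Second-burn propellant = 162.735 − 156.169 = 6.566 kg.

propellant for the second burn ≈ 6.57 kg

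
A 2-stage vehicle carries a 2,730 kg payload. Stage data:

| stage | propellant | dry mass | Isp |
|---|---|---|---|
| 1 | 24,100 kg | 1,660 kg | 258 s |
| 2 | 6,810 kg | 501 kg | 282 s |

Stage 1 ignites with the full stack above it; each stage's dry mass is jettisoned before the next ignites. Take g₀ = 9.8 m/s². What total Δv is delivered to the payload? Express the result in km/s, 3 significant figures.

Δv ≈ 5.96 km/s

Ignition mass of stage 1 = 24,100+1,660 + 6,810+501 + 2,730 = 35,801 kg.
Stage 1: m₀ = 35,801 kg, m_f = 35,801 − 24,100 = 11,701 kg; Δv = 258×9.8×ln(3.06) = 2528.4×1.1183 ≈ 2828 m/s.
Stage 2: m₀ = 10,041 kg, m_f = 10,041 − 6,810 = 3,231 kg; Δv = 282×9.8×ln(3.108) = 2763.6×1.1339 ≈ 3134 m/s.
Total Δv = 2828 + 3134 = 5962 m/s.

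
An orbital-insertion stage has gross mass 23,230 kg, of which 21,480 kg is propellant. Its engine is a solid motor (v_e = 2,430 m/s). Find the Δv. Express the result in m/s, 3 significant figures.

m_f = m₀ − m_prop = 23,230 − 21,480 = 1,750 kg.
Rocket equation: Δv = v_e · ln(m₀/m_f) = 2430.0 × ln(13.27) = 2430.0 × 2.5858 ≈ 6283.6 m/s.

Δv ≈ 6280 m/s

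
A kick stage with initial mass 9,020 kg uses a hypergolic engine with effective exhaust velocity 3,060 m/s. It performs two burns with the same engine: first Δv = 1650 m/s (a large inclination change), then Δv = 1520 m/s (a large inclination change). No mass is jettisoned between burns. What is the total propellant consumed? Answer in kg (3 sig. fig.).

total propellant consumed ≈ 5820 kg

After the first burn: m = 9020 × exp(−1650/3060.0) = 9020 × 0.58321 = 5,260.55 kg.
After the second burn: m = 5,260.55 × exp(−1520/3060.0) = 5,260.55 × 0.60852 = 3,201.15 kg.
Total propellant = m₀ − m_final = 9020 − 3,201.15 = 5,818.85 kg.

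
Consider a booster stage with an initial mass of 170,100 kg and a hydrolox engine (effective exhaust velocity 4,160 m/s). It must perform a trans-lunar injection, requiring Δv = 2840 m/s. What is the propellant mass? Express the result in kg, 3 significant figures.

propellant mass ≈ 84200 kg

m₀/m_f = exp(Δv / v_e) = exp(2840 / 4160.0) = exp(0.6827) = 1.9792.
m_f = 170,100 / 1.9792 = 85,943.8 kg, so propellant = m₀ − m_f = 170,100 − 85,943.8 = 84,156.2 kg.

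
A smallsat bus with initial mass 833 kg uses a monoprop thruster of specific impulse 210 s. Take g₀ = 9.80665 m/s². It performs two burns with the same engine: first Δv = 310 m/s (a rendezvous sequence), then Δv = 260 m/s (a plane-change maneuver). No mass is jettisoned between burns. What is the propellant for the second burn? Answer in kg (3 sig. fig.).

v_e = Isp · g₀ = 210 × 9.80665 = 2059.4 m/s.
After the first burn: m = 833 × exp(−310/2059.4) = 833 × 0.86025 = 716.588 kg.
After the second burn: m = 716.588 × exp(−260/2059.4) = 716.588 × 0.88139 = 631.593 kg.
Second-burn propellant = 716.588 − 631.593 = 84.995 kg.

propellant for the second burn ≈ 85.0 kg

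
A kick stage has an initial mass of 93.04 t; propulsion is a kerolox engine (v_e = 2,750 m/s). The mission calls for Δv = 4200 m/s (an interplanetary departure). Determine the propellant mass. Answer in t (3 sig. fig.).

Rocket equation: m₀/m_f = exp(Δv / v_e) = exp(4200 / 2750.0) = exp(1.5273) = 4.6056.
m_f = 93.04 / 4.6056 = 20.2015 t, so propellant = m₀ − m_f = 93.04 − 20.2015 = 72.8385 t.

propellant mass ≈ 72.8 t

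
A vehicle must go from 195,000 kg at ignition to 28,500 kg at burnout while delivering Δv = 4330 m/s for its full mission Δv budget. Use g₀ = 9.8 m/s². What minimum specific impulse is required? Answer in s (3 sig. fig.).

ln(m₀/m_f) = ln(195000/28500) = ln(6.842) = 1.9231.
v_e = Δv / ln(m₀/m_f) = 4330 / 1.9231 = 2251.6 m/s.
Isp = v_e / g₀ = 2251.6 / 9.8 = 229.8 s.

Isp ≈ 230 s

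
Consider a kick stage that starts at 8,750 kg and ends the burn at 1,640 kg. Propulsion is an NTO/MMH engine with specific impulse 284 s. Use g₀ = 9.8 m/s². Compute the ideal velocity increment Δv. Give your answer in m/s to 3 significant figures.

v_e = Isp · g₀ = 284 × 9.8 = 2783.2 m/s.
Δv = v_e · ln(m₀/m_f) = 2783.2 × ln(5.335) = 2783.2 × 1.6744 ≈ 4660.1 m/s.

Δv ≈ 4660 m/s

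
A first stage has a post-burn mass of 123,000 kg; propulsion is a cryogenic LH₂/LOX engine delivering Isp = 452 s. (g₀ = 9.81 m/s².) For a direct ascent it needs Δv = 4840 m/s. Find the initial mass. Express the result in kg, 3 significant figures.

v_e = Isp · g₀ = 452 × 9.81 = 4434.1 m/s.
By the Tsiolkovsky rocket equation, m₀/m_f = exp(Δv / v_e) = exp(4840 / 4434.1) = exp(1.0915) = 2.9788.
m₀ = m_f × 2.9788 = 123,000 × 2.9788 = 366,392 kg.

initial mass ≈ 366000 kg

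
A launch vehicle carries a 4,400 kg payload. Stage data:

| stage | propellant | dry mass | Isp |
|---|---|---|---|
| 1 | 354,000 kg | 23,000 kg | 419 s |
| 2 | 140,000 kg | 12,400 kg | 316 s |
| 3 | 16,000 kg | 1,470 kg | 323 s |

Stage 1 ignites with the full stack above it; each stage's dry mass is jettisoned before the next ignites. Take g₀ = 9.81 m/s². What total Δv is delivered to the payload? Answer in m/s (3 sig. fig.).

Δv ≈ 13400 m/s

Ignition mass of stage 1 = 354,000+23,000 + 140,000+12,400 + 16,000+1,470 + 4,400 = 551,270 kg.
Stage 1: m₀ = 551,270 kg, m_f = 551,270 − 354,000 = 197,270 kg; Δv = 419×9.81×ln(2.794) = 4110.4×1.0277 ≈ 4224 m/s.
Stage 2: m₀ = 174,270 kg, m_f = 174,270 − 140,000 = 34,270 kg; Δv = 316×9.81×ln(5.085) = 3100.0×1.6263 ≈ 5042 m/s.
Stage 3: m₀ = 21,870 kg, m_f = 21,870 − 16,000 = 5,870 kg; Δv = 323×9.81×ln(3.726) = 3168.6×1.3153 ≈ 4168 m/s.
Total Δv = 4224 + 5042 + 4168 = 13434 m/s.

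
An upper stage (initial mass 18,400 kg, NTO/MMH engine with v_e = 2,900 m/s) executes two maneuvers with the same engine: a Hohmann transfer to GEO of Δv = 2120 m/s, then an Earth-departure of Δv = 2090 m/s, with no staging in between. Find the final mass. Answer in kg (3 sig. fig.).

After the first burn: m = 18400 × exp(−2120/2900.0) = 18400 × 0.48141 = 8,857.94 kg.
After the second burn: m = 8,857.94 × exp(−2090/2900.0) = 8,857.94 × 0.48642 = 4,308.68 kg.

final mass ≈ 4310 kg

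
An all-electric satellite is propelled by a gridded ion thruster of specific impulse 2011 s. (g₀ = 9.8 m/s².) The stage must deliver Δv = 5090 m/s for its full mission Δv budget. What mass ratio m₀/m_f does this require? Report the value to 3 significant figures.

v_e = Isp · g₀ = 2011 × 9.8 = 19707.8 m/s.
From the ideal rocket equation, m₀/m_f = exp(Δv / v_e) = exp(5090 / 19707.8) = exp(0.2583) = 1.2947.

mass ratio ≈ 1.29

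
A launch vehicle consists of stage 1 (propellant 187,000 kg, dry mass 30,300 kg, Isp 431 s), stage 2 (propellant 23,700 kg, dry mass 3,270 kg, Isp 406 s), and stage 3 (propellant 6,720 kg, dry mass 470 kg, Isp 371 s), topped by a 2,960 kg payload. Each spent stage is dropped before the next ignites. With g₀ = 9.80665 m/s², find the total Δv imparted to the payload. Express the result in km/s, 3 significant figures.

Ignition mass of stage 1 = 187,000+30,300 + 23,700+3,270 + 6,720+470 + 2,960 = 254,420 kg.
Stage 1: m₀ = 254,420 kg, m_f = 254,420 − 187,000 = 67,420 kg; Δv = 431×9.80665×ln(3.774) = 4226.7×1.3280 ≈ 5613 m/s.
Stage 2: m₀ = 37,120 kg, m_f = 37,120 − 23,700 = 13,420 kg; Δv = 406×9.80665×ln(2.766) = 3981.5×1.0174 ≈ 4051 m/s.
Stage 3: m₀ = 10,150 kg, m_f = 10,150 − 6,720 = 3,430 kg; Δv = 371×9.80665×ln(2.959) = 3638.3×1.0849 ≈ 3947 m/s.
Total Δv = 5613 + 4051 + 3947 = 13611 m/s.

Δv ≈ 13.6 km/s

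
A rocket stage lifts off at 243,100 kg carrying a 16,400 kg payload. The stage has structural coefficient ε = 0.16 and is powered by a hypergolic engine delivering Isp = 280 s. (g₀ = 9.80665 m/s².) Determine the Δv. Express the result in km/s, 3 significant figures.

Stage wet mass = m₀ − payload = 243,100 − 16,400 = 226,700 kg.
Stage dry mass = ε × stage wet mass = 0.16 × 226,700 = 36,272 kg.
Burnout mass m_f = stage dry + payload = 36,272 + 16,400 = 52,672 kg.
v_e = Isp · g₀ = 280 × 9.80665 = 2745.9 m/s.
Rocket equation: Δv = v_e · ln(243,100/52,672) = 2745.9 × ln(4.615) = 2745.9 × 1.5294 ≈ 4199 m/s.

Δv ≈ 4.20 km/s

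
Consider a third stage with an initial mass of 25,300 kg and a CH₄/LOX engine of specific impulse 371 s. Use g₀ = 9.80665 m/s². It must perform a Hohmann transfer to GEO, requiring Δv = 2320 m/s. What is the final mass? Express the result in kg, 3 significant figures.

final mass ≈ 13400 kg

v_e = Isp · g₀ = 371 × 9.80665 = 3638.3 m/s.
Using Δv = v_e ln(m₀/m_f): m₀/m_f = exp(Δv / v_e) = exp(2320 / 3638.3) = exp(0.6377) = 1.8921.
m_f = m₀ / 1.8921 = 25,300 / 1.8921 = 13,371.4 kg.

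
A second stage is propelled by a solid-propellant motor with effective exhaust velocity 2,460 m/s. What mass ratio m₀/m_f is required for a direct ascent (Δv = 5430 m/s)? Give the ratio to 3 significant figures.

mass ratio ≈ 9.09

m₀/m_f = exp(Δv / v_e) = exp(5430 / 2460.0) = exp(2.2073) = 9.0913.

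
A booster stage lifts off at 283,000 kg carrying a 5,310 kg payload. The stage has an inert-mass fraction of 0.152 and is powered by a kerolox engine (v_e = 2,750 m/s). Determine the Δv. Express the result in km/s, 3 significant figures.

Δv ≈ 4.91 km/s

Stage wet mass = m₀ − payload = 283,000 − 5,310 = 277,690 kg.
Stage dry mass = ε × stage wet mass = 0.152 × 277,690 = 42,208.9 kg.
Burnout mass m_f = stage dry + payload = 42,208.9 + 5,310 = 47,518.9 kg.
Rocket equation: Δv = v_e · ln(283,000/47,518.9) = 2750.0 × ln(5.956) = 2750.0 × 1.7843 ≈ 4907 m/s.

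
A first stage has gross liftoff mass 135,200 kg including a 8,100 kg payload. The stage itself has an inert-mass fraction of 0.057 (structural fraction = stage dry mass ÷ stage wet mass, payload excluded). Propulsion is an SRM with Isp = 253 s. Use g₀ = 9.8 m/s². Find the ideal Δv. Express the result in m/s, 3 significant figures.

Δv ≈ 5400 m/s

Stage wet mass = m₀ − payload = 135,200 − 8,100 = 127,100 kg.
Stage dry mass = ε × stage wet mass = 0.057 × 127,100 = 7,244.7 kg.
Burnout mass m_f = stage dry + payload = 7,244.7 + 8,100 = 15,344.7 kg.
v_e = Isp · g₀ = 253 × 9.8 = 2479.4 m/s.
Δv = v_e · ln(135,200/15,344.7) = 2479.4 × ln(8.811) = 2479.4 × 2.1760 ≈ 5395 m/s.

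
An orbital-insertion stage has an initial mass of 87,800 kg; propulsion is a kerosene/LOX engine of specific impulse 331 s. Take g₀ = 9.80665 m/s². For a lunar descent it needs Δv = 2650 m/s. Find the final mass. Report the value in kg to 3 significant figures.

v_e = Isp · g₀ = 331 × 9.80665 = 3246.0 m/s.
m₀/m_f = exp(Δv / v_e) = exp(2650 / 3246.0) = exp(0.8164) = 2.2623.
m_f = m₀ / 2.2623 = 87,800 / 2.2623 = 38,810.1 kg.

final mass ≈ 38800 kg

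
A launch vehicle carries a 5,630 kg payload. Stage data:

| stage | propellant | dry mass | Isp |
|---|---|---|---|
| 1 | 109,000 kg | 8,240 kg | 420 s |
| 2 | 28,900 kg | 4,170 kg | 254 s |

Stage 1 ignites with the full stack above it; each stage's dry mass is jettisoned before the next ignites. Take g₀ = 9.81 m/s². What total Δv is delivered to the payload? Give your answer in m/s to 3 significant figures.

Ignition mass of stage 1 = 109,000+8,240 + 28,900+4,170 + 5,630 = 155,940 kg.
Stage 1: m₀ = 155,940 kg, m_f = 155,940 − 109,000 = 46,940 kg; Δv = 420×9.81×ln(3.322) = 4120.2×1.2006 ≈ 4947 m/s.
Stage 2: m₀ = 38,700 kg, m_f = 38,700 − 28,900 = 9,800 kg; Δv = 254×9.81×ln(3.949) = 2491.7×1.3735 ≈ 3422 m/s.
Total Δv = 4947 + 3422 = 8369 m/s.

Δv ≈ 8370 m/s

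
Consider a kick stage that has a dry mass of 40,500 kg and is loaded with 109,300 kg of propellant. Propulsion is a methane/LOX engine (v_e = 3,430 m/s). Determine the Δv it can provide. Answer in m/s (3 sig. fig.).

m₀ = m_dry + m_prop = 40,500 + 109,300 = 149,800 kg.
Rocket equation: Δv = v_e · ln(m₀/m_f) = 3430.0 × ln(3.699) = 3430.0 × 1.3080 ≈ 4486.4 m/s.

Δv ≈ 4490 m/s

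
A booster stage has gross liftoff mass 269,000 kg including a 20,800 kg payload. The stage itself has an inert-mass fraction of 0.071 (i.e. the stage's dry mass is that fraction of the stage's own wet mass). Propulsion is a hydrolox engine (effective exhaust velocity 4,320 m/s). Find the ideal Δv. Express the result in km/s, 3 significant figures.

Δv ≈ 8.41 km/s

Stage wet mass = m₀ − payload = 269,000 − 20,800 = 248,200 kg.
Stage dry mass = ε × stage wet mass = 0.071 × 248,200 = 17,622.2 kg.
Burnout mass m_f = stage dry + payload = 17,622.2 + 20,800 = 38,422.2 kg.
From the ideal rocket equation, Δv = v_e · ln(269,000/38,422.2) = 4320.0 × ln(7.001) = 4320.0 × 1.9461 ≈ 8407 m/s.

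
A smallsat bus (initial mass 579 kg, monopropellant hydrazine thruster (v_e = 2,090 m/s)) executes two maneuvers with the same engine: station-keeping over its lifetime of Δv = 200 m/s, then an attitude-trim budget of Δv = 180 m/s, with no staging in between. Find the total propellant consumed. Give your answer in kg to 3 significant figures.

total propellant consumed ≈ 96.3 kg

After the first burn: m = 579 × exp(−200/2090.0) = 579 × 0.90874 = 526.16 kg.
After the second burn: m = 526.16 × exp(−180/2090.0) = 526.16 × 0.91748 = 482.741 kg.
Total propellant = m₀ − m_final = 579 − 482.741 = 96.259 kg.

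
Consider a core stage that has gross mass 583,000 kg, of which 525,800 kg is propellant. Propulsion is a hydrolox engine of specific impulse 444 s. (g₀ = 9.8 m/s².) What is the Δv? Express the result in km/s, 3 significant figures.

Δv ≈ 10.1 km/s

v_e = Isp · g₀ = 444 × 9.8 = 4351.2 m/s.
m_f = m₀ − m_prop = 583,000 − 525,800 = 57,200 kg.
From the ideal rocket equation, Δv = v_e · ln(m₀/m_f) = 4351.2 × ln(10.19) = 4351.2 × 2.3216 ≈ 10101.9 m/s.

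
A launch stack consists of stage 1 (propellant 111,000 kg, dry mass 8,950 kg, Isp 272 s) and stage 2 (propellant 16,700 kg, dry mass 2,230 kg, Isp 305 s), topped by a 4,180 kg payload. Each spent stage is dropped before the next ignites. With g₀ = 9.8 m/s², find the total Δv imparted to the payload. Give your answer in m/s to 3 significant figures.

Δv ≈ 7820 m/s

Ignition mass of stage 1 = 111,000+8,950 + 16,700+2,230 + 4,180 = 143,060 kg.
Stage 1: m₀ = 143,060 kg, m_f = 143,060 − 111,000 = 32,060 kg; Δv = 272×9.8×ln(4.462) = 2665.6×1.4957 ≈ 3987 m/s.
Stage 2: m₀ = 23,110 kg, m_f = 23,110 − 16,700 = 6,410 kg; Δv = 305×9.8×ln(3.605) = 2989.0×1.2824 ≈ 3833 m/s.
Total Δv = 3987 + 3833 = 7820 m/s.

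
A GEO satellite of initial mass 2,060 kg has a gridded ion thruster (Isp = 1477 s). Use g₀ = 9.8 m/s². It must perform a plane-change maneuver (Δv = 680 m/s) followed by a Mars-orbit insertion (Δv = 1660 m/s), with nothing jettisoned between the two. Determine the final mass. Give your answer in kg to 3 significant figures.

final mass ≈ 1750 kg

v_e = Isp · g₀ = 1477 × 9.8 = 14474.6 m/s.
After the first burn: m = 2060 × exp(−680/14474.6) = 2060 × 0.95411 = 1,965.47 kg.
After the second burn: m = 1,965.47 × exp(−1660/14474.6) = 1,965.47 × 0.89165 = 1,752.51 kg.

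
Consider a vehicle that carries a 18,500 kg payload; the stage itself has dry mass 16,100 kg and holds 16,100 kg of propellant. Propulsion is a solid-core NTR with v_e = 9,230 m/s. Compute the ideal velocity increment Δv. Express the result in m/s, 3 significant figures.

m₀ = payload + dry + propellant = 18,500 + 16,100 + 16,100 = 50,700 kg.
m_f = payload + dry = 18,500 + 16,100 = 34,600 kg.
Δv = v_e · ln(m₀/m_f) = 9230.0 × ln(1.465) = 9230.0 × 0.3821 ≈ 3526.5 m/s.

Δv ≈ 3530 m/s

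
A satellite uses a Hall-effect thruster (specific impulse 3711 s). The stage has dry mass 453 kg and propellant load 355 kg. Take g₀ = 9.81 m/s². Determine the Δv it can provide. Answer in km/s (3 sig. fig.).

Δv ≈ 21.1 km/s

v_e = Isp · g₀ = 3711 × 9.81 = 36404.9 m/s.
m₀ = m_dry + m_prop = 453 + 355 = 808 kg.
Δv = v_e · ln(m₀/m_f) = 36404.9 × ln(1.784) = 36404.9 × 0.5787 ≈ 21066.4 m/s.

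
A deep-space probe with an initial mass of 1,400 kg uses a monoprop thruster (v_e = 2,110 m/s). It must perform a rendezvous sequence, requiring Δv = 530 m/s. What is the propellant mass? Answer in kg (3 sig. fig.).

propellant mass ≈ 311 kg

By the Tsiolkovsky rocket equation, m₀/m_f = exp(Δv / v_e) = exp(530 / 2110.0) = exp(0.2512) = 1.2855.
m_f = 1,400 / 1.2855 = 1,089.07 kg, so propellant = m₀ − m_f = 1,400 − 1,089.07 = 310.93 kg.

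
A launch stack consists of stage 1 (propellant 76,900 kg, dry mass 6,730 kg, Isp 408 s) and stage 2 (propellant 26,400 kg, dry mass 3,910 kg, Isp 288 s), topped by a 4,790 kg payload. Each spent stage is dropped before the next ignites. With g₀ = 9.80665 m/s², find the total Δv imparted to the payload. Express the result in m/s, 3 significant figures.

Ignition mass of stage 1 = 76,900+6,730 + 26,400+3,910 + 4,790 = 118,730 kg.
Stage 1: m₀ = 118,730 kg, m_f = 118,730 − 76,900 = 41,830 kg; Δv = 408×9.80665×ln(2.838) = 4001.1×1.0432 ≈ 4174 m/s.
Stage 2: m₀ = 35,100 kg, m_f = 35,100 − 26,400 = 8,700 kg; Δv = 288×9.80665×ln(4.034) = 2824.3×1.3949 ≈ 3940 m/s.
Total Δv = 4174 + 3940 = 8114 m/s.

Δv ≈ 8110 m/s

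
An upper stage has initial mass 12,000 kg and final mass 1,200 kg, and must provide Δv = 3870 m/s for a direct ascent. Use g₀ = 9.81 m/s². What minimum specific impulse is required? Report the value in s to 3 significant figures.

ln(m₀/m_f) = ln(12000/1200) = ln(10) = 2.3026.
Rocket equation: v_e = Δv / ln(m₀/m_f) = 3870 / 2.3026 = 1680.7 m/s.
Isp = v_e / g₀ = 1680.7 / 9.81 = 171.3 s.

Isp ≈ 171 s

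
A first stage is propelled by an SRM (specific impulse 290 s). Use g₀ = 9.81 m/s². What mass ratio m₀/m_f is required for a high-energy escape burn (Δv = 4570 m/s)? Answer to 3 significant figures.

v_e = Isp · g₀ = 290 × 9.81 = 2844.9 m/s.
m₀/m_f = exp(Δv / v_e) = exp(4570 / 2844.9) = exp(1.6064) = 4.9848.

mass ratio ≈ 4.98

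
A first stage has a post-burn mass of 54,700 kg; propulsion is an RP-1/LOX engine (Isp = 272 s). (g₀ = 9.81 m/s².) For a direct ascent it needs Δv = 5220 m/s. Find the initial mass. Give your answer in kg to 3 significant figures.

v_e = Isp · g₀ = 272 × 9.81 = 2668.3 m/s.
Rocket equation: m₀/m_f = exp(Δv / v_e) = exp(5220 / 2668.3) = exp(1.9563) = 7.0730.
m₀ = m_f × 7.0730 = 54,700 × 7.0730 = 386,893 kg.

initial mass ≈ 387000 kg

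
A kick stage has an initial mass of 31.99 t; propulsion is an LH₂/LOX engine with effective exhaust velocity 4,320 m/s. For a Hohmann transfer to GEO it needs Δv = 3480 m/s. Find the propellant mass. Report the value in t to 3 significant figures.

Rocket equation: m₀/m_f = exp(Δv / v_e) = exp(3480 / 4320.0) = exp(0.8056) = 2.2379.
m_f = 31.99 / 2.2379 = 14.2947 t, so propellant = m₀ − m_f = 31.99 − 14.2947 = 17.6953 t.

propellant mass ≈ 17.7 t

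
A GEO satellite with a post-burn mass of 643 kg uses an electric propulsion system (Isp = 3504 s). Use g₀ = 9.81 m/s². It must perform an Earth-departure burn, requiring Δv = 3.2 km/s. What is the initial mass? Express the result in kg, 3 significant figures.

v_e = Isp · g₀ = 3504 × 9.81 = 34374.2 m/s.
m₀/m_f = exp(Δv / v_e) = exp(3200 / 34374.2) = exp(0.0931) = 1.0976.
m₀ = m_f × 1.0976 = 643 × 1.0976 = 705.757 kg.

initial mass ≈ 706 kg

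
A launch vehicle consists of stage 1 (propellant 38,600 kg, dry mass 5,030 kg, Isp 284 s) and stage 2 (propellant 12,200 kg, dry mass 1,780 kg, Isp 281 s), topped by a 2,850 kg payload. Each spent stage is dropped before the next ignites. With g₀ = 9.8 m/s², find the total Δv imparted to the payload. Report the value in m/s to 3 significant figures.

Δv ≈ 6390 m/s

Ignition mass of stage 1 = 38,600+5,030 + 12,200+1,780 + 2,850 = 60,460 kg.
Stage 1: m₀ = 60,460 kg, m_f = 60,460 − 38,600 = 21,860 kg; Δv = 284×9.8×ln(2.766) = 2783.2×1.0173 ≈ 2831 m/s.
Stage 2: m₀ = 16,830 kg, m_f = 16,830 − 12,200 = 4,630 kg; Δv = 281×9.8×ln(3.635) = 2753.8×1.2906 ≈ 3554 m/s.
Total Δv = 2831 + 3554 = 6385 m/s.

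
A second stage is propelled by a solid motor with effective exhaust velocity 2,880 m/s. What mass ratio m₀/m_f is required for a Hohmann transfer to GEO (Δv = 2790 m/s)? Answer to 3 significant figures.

By the Tsiolkovsky rocket equation, m₀/m_f = exp(Δv / v_e) = exp(2790 / 2880.0) = exp(0.9688) = 2.6346.

mass ratio ≈ 2.63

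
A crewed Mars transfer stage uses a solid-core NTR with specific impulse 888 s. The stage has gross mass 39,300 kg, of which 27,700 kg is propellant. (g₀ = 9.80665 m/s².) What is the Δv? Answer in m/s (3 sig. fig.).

Δv ≈ 10600 m/s

v_e = Isp · g₀ = 888 × 9.80665 = 8708.3 m/s.
m_f = m₀ − m_prop = 39,300 − 27,700 = 11,600 kg.
Using Δv = v_e ln(m₀/m_f): Δv = v_e · ln(m₀/m_f) = 8708.3 × ln(3.388) = 8708.3 × 1.2202 ≈ 10626.0 m/s.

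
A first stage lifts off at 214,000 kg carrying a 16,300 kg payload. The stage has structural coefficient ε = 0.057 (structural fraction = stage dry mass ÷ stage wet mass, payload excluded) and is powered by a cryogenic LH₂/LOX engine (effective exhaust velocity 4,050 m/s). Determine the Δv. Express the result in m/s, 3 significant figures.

Δv ≈ 8300 m/s

Stage wet mass = m₀ − payload = 214,000 − 16,300 = 197,700 kg.
Stage dry mass = ε × stage wet mass = 0.057 × 197,700 = 11,268.9 kg.
Burnout mass m_f = stage dry + payload = 11,268.9 + 16,300 = 27,568.9 kg.
Δv = v_e · ln(214,000/27,568.9) = 4050.0 × ln(7.762) = 4050.0 × 2.0493 ≈ 8300 m/s.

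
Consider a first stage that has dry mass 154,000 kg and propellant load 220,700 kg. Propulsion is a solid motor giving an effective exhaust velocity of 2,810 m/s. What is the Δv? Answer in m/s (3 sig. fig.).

m₀ = m_dry + m_prop = 154,000 + 220,700 = 374,700 kg.
Δv = v_e · ln(m₀/m_f) = 2810.0 × ln(2.433) = 2810.0 × 0.8892 ≈ 2498.6 m/s.

Δv ≈ 2500 m/s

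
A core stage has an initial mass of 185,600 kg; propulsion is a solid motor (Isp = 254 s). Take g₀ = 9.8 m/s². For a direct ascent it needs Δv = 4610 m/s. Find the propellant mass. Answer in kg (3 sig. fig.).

v_e = Isp · g₀ = 254 × 9.8 = 2489.2 m/s.
m₀/m_f = exp(Δv / v_e) = exp(4610 / 2489.2) = exp(1.8520) = 6.3726.
m_f = 185,600 / 6.3726 = 29,124.7 kg, so propellant = m₀ − m_f = 185,600 − 29,124.7 = 156,475.3 kg.

propellant mass ≈ 156000 kg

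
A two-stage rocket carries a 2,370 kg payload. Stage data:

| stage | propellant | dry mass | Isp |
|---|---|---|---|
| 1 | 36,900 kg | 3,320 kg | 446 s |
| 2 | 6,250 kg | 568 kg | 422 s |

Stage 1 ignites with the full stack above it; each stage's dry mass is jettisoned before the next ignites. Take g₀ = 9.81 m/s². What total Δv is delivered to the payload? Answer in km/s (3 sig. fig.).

Δv ≈ 10.7 km/s

Ignition mass of stage 1 = 36,900+3,320 + 6,250+568 + 2,370 = 49,408 kg.
Stage 1: m₀ = 49,408 kg, m_f = 49,408 − 36,900 = 12,508 kg; Δv = 446×9.81×ln(3.95) = 4375.3×1.3737 ≈ 6010 m/s.
Stage 2: m₀ = 9,188 kg, m_f = 9,188 − 6,250 = 2,938 kg; Δv = 422×9.81×ln(3.127) = 4139.8×1.1402 ≈ 4720 m/s.
Total Δv = 6010 + 4720 = 10730 m/s.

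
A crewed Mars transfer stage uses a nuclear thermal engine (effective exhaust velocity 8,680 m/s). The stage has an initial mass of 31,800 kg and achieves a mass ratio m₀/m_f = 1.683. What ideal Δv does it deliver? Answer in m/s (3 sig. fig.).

Δv ≈ 4520 m/s

By the Tsiolkovsky rocket equation, Δv = v_e · ln(1.683) = 8680.0 × 0.5206 ≈ 4518.6 m/s.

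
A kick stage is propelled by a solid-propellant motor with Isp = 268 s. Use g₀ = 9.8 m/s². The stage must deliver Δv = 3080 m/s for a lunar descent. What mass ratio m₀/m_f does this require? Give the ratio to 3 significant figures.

mass ratio ≈ 3.23

v_e = Isp · g₀ = 268 × 9.8 = 2626.4 m/s.
By the Tsiolkovsky rocket equation, m₀/m_f = exp(Δv / v_e) = exp(3080 / 2626.4) = exp(1.1727) = 3.2307.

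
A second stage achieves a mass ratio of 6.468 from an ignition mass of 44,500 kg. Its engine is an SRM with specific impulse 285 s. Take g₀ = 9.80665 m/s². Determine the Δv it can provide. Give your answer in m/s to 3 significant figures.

Δv ≈ 5220 m/s

v_e = Isp · g₀ = 285 × 9.80665 = 2794.9 m/s.
Rocket equation: Δv = v_e · ln(6.468) = 2794.9 × 1.8669 ≈ 5217.7 m/s.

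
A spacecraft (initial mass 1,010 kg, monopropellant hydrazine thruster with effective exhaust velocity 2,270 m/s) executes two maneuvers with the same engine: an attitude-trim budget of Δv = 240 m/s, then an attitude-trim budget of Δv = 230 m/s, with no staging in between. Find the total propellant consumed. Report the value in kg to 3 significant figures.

After the first burn: m = 1010 × exp(−240/2270.0) = 1010 × 0.89967 = 908.667 kg.
After the second burn: m = 908.667 × exp(−230/2270.0) = 908.667 × 0.90364 = 821.108 kg.
Total propellant = m₀ − m_final = 1010 − 821.108 = 188.892 kg.

total propellant consumed ≈ 189 kg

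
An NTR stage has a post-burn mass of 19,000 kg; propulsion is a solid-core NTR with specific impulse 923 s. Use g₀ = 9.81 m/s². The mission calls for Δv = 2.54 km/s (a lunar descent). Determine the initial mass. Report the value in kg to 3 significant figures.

initial mass ≈ 25200 kg

v_e = Isp · g₀ = 923 × 9.81 = 9054.6 m/s.
Using Δv = v_e ln(m₀/m_f): m₀/m_f = exp(Δv / v_e) = exp(2540 / 9054.6) = exp(0.2805) = 1.3238.
m₀ = m_f × 1.3238 = 19,000 × 1.3238 = 25,152.2 kg.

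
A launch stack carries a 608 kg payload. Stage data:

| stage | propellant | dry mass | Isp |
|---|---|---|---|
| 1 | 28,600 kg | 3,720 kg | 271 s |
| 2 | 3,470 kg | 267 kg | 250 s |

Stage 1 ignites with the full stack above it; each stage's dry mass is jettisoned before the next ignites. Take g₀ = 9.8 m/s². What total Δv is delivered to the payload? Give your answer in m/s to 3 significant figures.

Δv ≈ 7950 m/s

Ignition mass of stage 1 = 28,600+3,720 + 3,470+267 + 608 = 36,665 kg.
Stage 1: m₀ = 36,665 kg, m_f = 36,665 − 28,600 = 8,065 kg; Δv = 271×9.8×ln(4.546) = 2655.8×1.5143 ≈ 4022 m/s.
Stage 2: m₀ = 4,345 kg, m_f = 4,345 − 3,470 = 875 kg; Δv = 250×9.8×ln(4.966) = 2450.0×1.6026 ≈ 3926 m/s.
Total Δv = 4022 + 3926 = 7948 m/s.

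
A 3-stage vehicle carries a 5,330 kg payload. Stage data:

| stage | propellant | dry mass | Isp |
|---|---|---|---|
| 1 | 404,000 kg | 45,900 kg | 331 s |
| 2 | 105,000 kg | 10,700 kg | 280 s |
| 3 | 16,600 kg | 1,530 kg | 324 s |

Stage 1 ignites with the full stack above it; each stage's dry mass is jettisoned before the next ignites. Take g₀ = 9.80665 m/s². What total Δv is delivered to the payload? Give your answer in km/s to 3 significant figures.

Δv ≈ 11.5 km/s

Ignition mass of stage 1 = 404,000+45,900 + 105,000+10,700 + 16,600+1,530 + 5,330 = 589,060 kg.
Stage 1: m₀ = 589,060 kg, m_f = 589,060 − 404,000 = 185,060 kg; Δv = 331×9.80665×ln(3.183) = 3246.0×1.1578 ≈ 3758 m/s.
Stage 2: m₀ = 139,160 kg, m_f = 139,160 − 105,000 = 34,160 kg; Δv = 280×9.80665×ln(4.074) = 2745.9×1.4046 ≈ 3857 m/s.
Stage 3: m₀ = 23,460 kg, m_f = 23,460 − 16,600 = 6,860 kg; Δv = 324×9.80665×ln(3.42) = 3177.4×1.2296 ≈ 3907 m/s.
Total Δv = 3758 + 3857 + 3907 = 11522 m/s.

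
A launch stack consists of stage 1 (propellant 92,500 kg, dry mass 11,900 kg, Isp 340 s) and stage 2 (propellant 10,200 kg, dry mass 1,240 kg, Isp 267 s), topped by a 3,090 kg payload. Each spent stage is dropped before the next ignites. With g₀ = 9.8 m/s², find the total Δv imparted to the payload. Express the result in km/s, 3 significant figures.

Ignition mass of stage 1 = 92,500+11,900 + 10,200+1,240 + 3,090 = 118,930 kg.
Stage 1: m₀ = 118,930 kg, m_f = 118,930 − 92,500 = 26,430 kg; Δv = 340×9.8×ln(4.5) = 3332.0×1.5040 ≈ 5011 m/s.
Stage 2: m₀ = 14,530 kg, m_f = 14,530 − 10,200 = 4,330 kg; Δv = 267×9.8×ln(3.356) = 2616.6×1.2106 ≈ 3168 m/s.
Total Δv = 5011 + 3168 = 8179 m/s.

Δv ≈ 8.18 km/s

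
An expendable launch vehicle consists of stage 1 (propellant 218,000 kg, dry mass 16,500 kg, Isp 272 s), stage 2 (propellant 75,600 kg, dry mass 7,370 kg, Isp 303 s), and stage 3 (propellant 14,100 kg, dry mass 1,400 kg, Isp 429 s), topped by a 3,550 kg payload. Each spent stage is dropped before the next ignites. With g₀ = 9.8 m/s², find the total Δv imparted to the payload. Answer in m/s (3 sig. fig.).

Δv ≈ 12500 m/s

Ignition mass of stage 1 = 218,000+16,500 + 75,600+7,370 + 14,100+1,400 + 3,550 = 336,520 kg.
Stage 1: m₀ = 336,520 kg, m_f = 336,520 − 218,000 = 118,520 kg; Δv = 272×9.8×ln(2.839) = 2665.6×1.0436 ≈ 2782 m/s.
Stage 2: m₀ = 102,020 kg, m_f = 102,020 − 75,600 = 26,420 kg; Δv = 303×9.8×ln(3.861) = 2969.4×1.3510 ≈ 4012 m/s.
Stage 3: m₀ = 19,050 kg, m_f = 19,050 − 14,100 = 4,950 kg; Δv = 429×9.8×ln(3.848) = 4204.2×1.3477 ≈ 5666 m/s.
Total Δv = 2782 + 4012 + 5666 = 12460 m/s.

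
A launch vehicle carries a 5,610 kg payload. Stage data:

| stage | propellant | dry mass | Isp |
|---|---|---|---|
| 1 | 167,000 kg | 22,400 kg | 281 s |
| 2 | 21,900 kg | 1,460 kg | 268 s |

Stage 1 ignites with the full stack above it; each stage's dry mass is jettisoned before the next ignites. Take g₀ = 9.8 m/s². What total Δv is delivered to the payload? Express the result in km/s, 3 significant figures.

Δv ≈ 7.69 km/s

Ignition mass of stage 1 = 167,000+22,400 + 21,900+1,460 + 5,610 = 218,370 kg.
Stage 1: m₀ = 218,370 kg, m_f = 218,370 − 167,000 = 51,370 kg; Δv = 281×9.8×ln(4.251) = 2753.8×1.4471 ≈ 3985 m/s.
Stage 2: m₀ = 28,970 kg, m_f = 28,970 − 21,900 = 7,070 kg; Δv = 268×9.8×ln(4.098) = 2626.4×1.4104 ≈ 3704 m/s.
Total Δv = 3985 + 3704 = 7689 m/s.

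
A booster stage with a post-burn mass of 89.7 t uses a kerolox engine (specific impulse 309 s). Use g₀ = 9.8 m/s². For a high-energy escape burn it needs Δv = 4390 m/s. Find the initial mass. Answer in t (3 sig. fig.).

initial mass ≈ 382 t

v_e = Isp · g₀ = 309 × 9.8 = 3028.2 m/s.
By the Tsiolkovsky rocket equation, m₀/m_f = exp(Δv / v_e) = exp(4390 / 3028.2) = exp(1.4497) = 4.2619.
m₀ = m_f × 4.2619 = 89.7 × 4.2619 = 382.292 t.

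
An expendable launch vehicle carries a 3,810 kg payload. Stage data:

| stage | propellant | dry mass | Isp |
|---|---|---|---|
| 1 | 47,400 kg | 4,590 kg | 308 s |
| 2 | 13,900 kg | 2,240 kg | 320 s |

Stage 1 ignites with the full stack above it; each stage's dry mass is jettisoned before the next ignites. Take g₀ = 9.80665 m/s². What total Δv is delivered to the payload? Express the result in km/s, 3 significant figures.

Ignition mass of stage 1 = 47,400+4,590 + 13,900+2,240 + 3,810 = 71,940 kg.
Stage 1: m₀ = 71,940 kg, m_f = 71,940 − 47,400 = 24,540 kg; Δv = 308×9.80665×ln(2.932) = 3020.4×1.0755 ≈ 3249 m/s.
Stage 2: m₀ = 19,950 kg, m_f = 19,950 − 13,900 = 6,050 kg; Δv = 320×9.80665×ln(3.298) = 3138.1×1.1932 ≈ 3744 m/s.
Total Δv = 3249 + 3744 = 6993 m/s.

Δv ≈ 6.99 km/s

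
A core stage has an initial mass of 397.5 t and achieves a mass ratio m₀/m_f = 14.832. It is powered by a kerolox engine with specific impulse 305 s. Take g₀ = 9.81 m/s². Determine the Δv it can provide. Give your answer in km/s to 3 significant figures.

v_e = Isp · g₀ = 305 × 9.81 = 2992.1 m/s.
By the Tsiolkovsky rocket equation, Δv = v_e · ln(14.832) = 2992.1 × 2.6968 ≈ 8068.9 m/s.

Δv ≈ 8.07 km/s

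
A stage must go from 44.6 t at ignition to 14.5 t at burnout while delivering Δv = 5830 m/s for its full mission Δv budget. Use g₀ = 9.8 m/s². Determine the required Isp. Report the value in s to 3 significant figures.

ln(m₀/m_f) = ln(44600/14500) = ln(3.076) = 1.1236.
Using Δv = v_e ln(m₀/m_f): v_e = Δv / ln(m₀/m_f) = 5830 / 1.1236 = 5188.7 m/s.
Isp = v_e / g₀ = 5188.7 / 9.8 = 529.5 s.

Isp ≈ 529 s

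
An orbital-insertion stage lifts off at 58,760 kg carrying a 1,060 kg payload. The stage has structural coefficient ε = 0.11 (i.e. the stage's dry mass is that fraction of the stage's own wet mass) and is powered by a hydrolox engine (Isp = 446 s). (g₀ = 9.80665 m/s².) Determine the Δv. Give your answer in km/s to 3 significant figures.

Δv ≈ 9.06 km/s

Stage wet mass = m₀ − payload = 58,760 − 1,060 = 57,700 kg.
Stage dry mass = ε × stage wet mass = 0.11 × 57,700 = 6,347 kg.
Burnout mass m_f = stage dry + payload = 6,347 + 1,060 = 7,407 kg.
v_e = Isp · g₀ = 446 × 9.80665 = 4373.8 m/s.
Δv = v_e · ln(58,760/7,407) = 4373.8 × ln(7.933) = 4373.8 × 2.0710 ≈ 9058 m/s.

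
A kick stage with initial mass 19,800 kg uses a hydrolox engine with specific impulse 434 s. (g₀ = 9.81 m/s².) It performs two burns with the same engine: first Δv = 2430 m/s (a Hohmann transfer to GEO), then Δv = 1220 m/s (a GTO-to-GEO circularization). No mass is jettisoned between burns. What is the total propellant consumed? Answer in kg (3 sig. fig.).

v_e = Isp · g₀ = 434 × 9.81 = 4257.5 m/s.
After the first burn: m = 19800 × exp(−2430/4257.5) = 19800 × 0.56510 = 11,189 kg.
After the second burn: m = 11,189 × exp(−1220/4257.5) = 11,189 × 0.75085 = 8,401.26 kg.
Total propellant = m₀ − m_final = 19800 − 8,401.26 = 11,398.74 kg.

total propellant consumed ≈ 11400 kg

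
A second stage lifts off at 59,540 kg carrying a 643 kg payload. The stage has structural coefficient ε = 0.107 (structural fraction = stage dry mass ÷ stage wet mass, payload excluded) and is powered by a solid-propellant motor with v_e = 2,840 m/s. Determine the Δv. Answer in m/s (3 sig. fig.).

Stage wet mass = m₀ − payload = 59,540 − 643 = 58,897 kg.
Stage dry mass = ε × stage wet mass = 0.107 × 58,897 = 6,301.98 kg.
Burnout mass m_f = stage dry + payload = 6,301.98 + 643 = 6,944.98 kg.
Δv = v_e · ln(59,540/6,944.98) = 2840.0 × ln(8.573) = 2840.0 × 2.1486 ≈ 6102 m/s.

Δv ≈ 6100 m/s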